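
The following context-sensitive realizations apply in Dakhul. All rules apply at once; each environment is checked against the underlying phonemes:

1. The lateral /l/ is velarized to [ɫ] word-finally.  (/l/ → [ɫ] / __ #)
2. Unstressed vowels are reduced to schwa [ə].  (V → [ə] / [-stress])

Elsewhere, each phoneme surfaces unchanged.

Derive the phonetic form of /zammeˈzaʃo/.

/z/ stays [z].
Rule 2 applies to /a/ (between /z/ and /m/: in an unstressed syllable) → [ə].
/m/ (between /a/ and /m/) is unaffected → [m].
/m/ stays [m].
/e/ — between /m/ and /z/, in an unstressed syllable — surfaces as [ə] (rule 2).
/z/ (between /e/ and /a/): no rule targets it → [z].
/a/ (between /z/ and /ʃ/): rule 2 targets it, but not in an unstressed syllable → unchanged [a].
/ʃ/ stays [ʃ].
/o/ meets the environment for rule 2 (in an unstressed syllable) → [ə].

[zəmməˈzaʃə]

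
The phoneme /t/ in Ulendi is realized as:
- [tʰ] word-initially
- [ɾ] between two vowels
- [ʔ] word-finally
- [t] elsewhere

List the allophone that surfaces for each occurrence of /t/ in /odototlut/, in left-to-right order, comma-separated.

Occurrence 1 (position 4): between two vowels → [ɾ].
Occurrence 2 (position 6): no conditioning environment matches → elsewhere allophone [t].
Occurrence 3 (position 9): word-finally → [ʔ].

[ɾ], [t], [ʔ]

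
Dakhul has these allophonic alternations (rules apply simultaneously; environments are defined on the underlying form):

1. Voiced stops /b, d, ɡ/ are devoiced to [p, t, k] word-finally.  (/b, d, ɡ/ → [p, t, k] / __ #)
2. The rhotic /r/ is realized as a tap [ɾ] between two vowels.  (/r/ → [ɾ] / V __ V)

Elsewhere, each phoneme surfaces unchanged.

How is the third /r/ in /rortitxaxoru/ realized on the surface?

[ɾ]

/r/ — between /o/ and /u/, between two vowels — surfaces as [ɾ] (rule 2).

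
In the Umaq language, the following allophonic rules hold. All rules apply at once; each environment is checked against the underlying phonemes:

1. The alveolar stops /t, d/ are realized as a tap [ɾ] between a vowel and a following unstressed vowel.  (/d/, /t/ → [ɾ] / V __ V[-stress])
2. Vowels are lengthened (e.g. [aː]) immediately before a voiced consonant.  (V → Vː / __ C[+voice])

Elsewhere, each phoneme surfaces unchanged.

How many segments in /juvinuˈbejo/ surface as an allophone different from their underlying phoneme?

Segments that undergo a rule: /u/ → [uː] (rule 2); /i/ → [iː] (rule 2); /u/ → [uː] (rule 2); /e/ → [eː] (rule 2).
All other segments surface unchanged.

4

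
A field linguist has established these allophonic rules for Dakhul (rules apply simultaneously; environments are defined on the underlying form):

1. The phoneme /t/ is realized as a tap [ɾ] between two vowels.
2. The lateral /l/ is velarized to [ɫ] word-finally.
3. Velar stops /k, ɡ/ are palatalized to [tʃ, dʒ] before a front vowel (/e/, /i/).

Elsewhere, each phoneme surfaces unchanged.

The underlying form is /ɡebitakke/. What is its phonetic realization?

[dʒebiɾaktʃe]

/ɡ/ (word-initial) occurs before a front vowel → [dʒ] by rule 3.
/e/ (between /ɡ/ and /b/) is unaffected → [e].
/b/ (between /e/ and /i/) is unaffected → [b].
/i/ — not in any rule's target class → [i].
Rule 1 applies to /t/ (between /i/ and /a/: between two vowels) → [ɾ].
/a/ stays [a].
/k/ (between /a/ and /k/) is in the target of rule 3 but the environment (before a front vowel) is not met → [k].
/k/ (between /k/ and /e/) occurs before a front vowel → [tʃ] by rule 3.
/e/ stays [e].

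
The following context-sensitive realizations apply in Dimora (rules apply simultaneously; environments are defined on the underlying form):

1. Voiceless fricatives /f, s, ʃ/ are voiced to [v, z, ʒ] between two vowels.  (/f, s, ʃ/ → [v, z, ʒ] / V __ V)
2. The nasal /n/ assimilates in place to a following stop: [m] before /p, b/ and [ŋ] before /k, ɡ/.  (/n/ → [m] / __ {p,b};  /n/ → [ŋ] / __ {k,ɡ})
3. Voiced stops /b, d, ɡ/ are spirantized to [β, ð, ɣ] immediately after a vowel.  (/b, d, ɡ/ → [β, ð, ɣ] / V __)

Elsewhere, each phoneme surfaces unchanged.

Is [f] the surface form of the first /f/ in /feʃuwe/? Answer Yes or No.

Yes

/f/ (word-initial): rule 1 targets it, but not between two vowels → unchanged [f].
The actual realization is [f], which matches [f].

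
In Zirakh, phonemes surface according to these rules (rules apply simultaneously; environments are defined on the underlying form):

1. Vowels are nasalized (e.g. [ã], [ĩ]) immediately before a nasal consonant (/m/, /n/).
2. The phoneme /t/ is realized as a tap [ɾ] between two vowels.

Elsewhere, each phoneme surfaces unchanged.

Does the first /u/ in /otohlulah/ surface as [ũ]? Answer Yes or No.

No

/u/ — between /l/ and /l/; rule 1 does not apply here → [u].
The actual realization is [u], not [ũ].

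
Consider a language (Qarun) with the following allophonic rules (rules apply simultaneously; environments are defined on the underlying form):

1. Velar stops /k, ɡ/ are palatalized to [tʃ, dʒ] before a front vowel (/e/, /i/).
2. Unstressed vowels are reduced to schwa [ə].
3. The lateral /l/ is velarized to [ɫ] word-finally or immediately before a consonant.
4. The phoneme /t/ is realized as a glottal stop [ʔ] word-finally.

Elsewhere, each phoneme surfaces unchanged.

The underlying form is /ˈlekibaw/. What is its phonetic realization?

/l/ (word-initial) fails the environment for rule 3, so it stays [l].
/e/ (between /l/ and /k/) fails the environment for rule 2, so it stays [e].
/k/ — between /e/ and /i/, before a front vowel — surfaces as [tʃ] (rule 1).
Rule 2 applies to /i/ (between /k/ and /b/: in an unstressed syllable) → [ə].
/b/ (between /i/ and /a/) is unaffected → [b].
/a/ meets the environment for rule 2 (in an unstressed syllable) → [ə].
/w/ — not in any rule's target class → [w].

[ˈletʃəbəw]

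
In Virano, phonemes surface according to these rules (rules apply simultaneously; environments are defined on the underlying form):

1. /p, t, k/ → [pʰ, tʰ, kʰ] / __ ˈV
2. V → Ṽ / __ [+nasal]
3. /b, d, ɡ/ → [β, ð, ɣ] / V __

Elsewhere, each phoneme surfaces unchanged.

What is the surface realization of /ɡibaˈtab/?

[ɡiβaˈtʰaβ]

/ɡ/ — word-initial; rule 3 does not apply here → [ɡ].
/i/ — between /ɡ/ and /b/; rule 2 does not apply here → [i].
/b/ (between /i/ and /a/): immediately after a vowel, so rule 3 applies → [β].
/a/ (between /b/ and /t/): rule 2 targets it, but not before a nasal consonant → unchanged [a].
/t/ (between /a/ and /a/): immediately before a stressed vowel, so rule 1 applies → [tʰ].
/a/ (between /t/ and /b/): rule 2 targets it, but not before a nasal consonant → unchanged [a].
/b/ (word-final): immediately after a vowel, so rule 3 applies → [β].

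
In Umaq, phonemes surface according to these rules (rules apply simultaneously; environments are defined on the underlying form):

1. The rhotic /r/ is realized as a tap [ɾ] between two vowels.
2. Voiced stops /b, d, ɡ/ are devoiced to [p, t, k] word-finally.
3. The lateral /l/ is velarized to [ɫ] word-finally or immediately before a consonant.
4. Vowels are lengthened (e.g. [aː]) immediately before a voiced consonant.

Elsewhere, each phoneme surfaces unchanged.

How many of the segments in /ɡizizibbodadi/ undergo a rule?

Segments that undergo a rule: /i/ → [iː] (rule 4); /i/ → [iː] (rule 4); /i/ → [iː] (rule 4); /o/ → [oː] (rule 4); /a/ → [aː] (rule 4).
All other segments surface unchanged.

5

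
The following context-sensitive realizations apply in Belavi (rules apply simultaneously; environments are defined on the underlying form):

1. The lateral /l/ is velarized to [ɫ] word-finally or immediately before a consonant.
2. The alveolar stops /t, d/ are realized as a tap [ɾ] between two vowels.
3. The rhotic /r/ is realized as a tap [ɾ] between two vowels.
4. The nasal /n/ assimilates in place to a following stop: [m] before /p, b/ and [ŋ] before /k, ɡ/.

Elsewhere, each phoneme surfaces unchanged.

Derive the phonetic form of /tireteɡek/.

/t/ — word-initial; rule 2 does not apply here → [t].
/i/ — not in any rule's target class → [i].
/r/ — between /i/ and /e/, between two vowels — surfaces as [ɾ] (rule 3).
/e/ — not in any rule's target class → [e].
Rule 2 applies to /t/ (between /e/ and /e/: between two vowels) → [ɾ].
/e/ — not in any rule's target class → [e].
/ɡ/ (between /e/ and /e/): no rule targets it → [ɡ].
/e/ (between /ɡ/ and /k/) is unaffected → [e].
/k/ — not in any rule's target class → [k].

[tiɾeɾeɡek]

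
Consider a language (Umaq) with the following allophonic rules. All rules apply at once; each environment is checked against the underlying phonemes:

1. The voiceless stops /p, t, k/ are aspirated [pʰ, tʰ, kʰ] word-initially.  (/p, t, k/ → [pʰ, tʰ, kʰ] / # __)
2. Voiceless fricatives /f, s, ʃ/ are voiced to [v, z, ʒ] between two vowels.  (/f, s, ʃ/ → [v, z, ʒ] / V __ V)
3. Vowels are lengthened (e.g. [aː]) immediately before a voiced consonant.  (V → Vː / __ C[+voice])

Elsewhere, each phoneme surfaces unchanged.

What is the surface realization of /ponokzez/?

[pʰoːnokzeːz]

Rule 1 applies to /p/ (word-initial: word-initially) → [pʰ].
Rule 3 applies to /o/ (between /p/ and /n/: before a voiced consonant) → [oː].
/o/ (between /n/ and /k/) is in the target of rule 3 but the environment (before a voiced consonant) is not met → [o].
/k/ (between /o/ and /z/) fails the environment for rule 1, so it stays [k].
/e/ meets the environment for rule 3 (before a voiced consonant) → [eː].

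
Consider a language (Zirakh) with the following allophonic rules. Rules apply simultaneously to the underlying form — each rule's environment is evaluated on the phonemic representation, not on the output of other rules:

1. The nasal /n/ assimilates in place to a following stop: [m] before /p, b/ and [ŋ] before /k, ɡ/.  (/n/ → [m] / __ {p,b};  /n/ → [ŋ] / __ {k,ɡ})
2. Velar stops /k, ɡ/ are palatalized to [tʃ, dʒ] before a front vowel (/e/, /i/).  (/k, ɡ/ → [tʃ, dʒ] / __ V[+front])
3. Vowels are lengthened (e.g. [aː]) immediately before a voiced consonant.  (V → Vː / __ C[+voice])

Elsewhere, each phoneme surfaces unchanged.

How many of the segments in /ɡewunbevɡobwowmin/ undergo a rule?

Segments that undergo a rule: /ɡ/ → [dʒ] (rule 2); /e/ → [eː] (rule 3); /u/ → [uː] (rule 3); /n/ → [m] (rule 1); /e/ → [eː] (rule 3); /o/ → [oː] (rule 3); /o/ → [oː] (rule 3); /i/ → [iː] (rule 3).
All other segments surface unchanged.

8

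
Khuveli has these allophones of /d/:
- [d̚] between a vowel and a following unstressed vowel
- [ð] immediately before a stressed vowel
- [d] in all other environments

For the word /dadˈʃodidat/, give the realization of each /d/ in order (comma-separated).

Occurrence 1 (position 1): no conditioning environment matches → elsewhere allophone [d].
Occurrence 2 (position 3): no conditioning environment matches → elsewhere allophone [d].
Occurrence 3 (position 6): between a vowel and a following unstressed vowel → [d̚].
Occurrence 4 (position 8): between a vowel and a following unstressed vowel → [d̚].

[d], [d], [d̚], [d̚]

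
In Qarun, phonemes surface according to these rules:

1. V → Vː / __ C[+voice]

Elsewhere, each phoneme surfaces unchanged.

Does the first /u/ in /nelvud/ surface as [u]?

/u/ — between /v/ and /d/, before a voiced consonant — surfaces as [uː] (rule 1).
The actual realization is [uː], not [u].

No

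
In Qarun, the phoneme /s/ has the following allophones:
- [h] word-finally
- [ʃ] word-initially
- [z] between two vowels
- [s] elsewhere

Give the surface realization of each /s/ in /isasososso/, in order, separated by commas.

[z], [z], [z], [s], [s]

Occurrence 1 (position 2): between two vowels → [z].
Occurrence 2 (position 4): between two vowels → [z].
Occurrence 3 (position 6): between two vowels → [z].
Occurrence 4 (position 8): no conditioning environment matches → elsewhere allophone [s].
Occurrence 5 (position 9): no conditioning environment matches → elsewhere allophone [s].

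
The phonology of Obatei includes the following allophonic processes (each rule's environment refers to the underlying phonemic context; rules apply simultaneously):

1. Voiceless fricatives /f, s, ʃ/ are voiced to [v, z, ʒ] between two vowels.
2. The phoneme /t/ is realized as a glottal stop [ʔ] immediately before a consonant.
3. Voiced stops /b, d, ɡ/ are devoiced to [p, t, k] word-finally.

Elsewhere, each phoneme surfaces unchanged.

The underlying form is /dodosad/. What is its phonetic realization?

/d/ (word-initial): rule 3 targets it, but not word-finally → unchanged [d].
/d/ (between /o/ and /o/) is in the target of rule 3 but the environment (word-finally) is not met → [d].
/s/ — between /o/ and /a/, between two vowels — surfaces as [z] (rule 1).
/d/ — word-final, word-finally — surfaces as [t] (rule 3).

[dodozat]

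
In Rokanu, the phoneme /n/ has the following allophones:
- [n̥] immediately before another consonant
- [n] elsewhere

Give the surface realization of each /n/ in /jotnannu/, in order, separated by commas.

Occurrence 1 (position 4): no conditioning environment matches → elsewhere allophone [n].
Occurrence 2 (position 6): immediately before another consonant → [n̥].
Occurrence 3 (position 7): no conditioning environment matches → elsewhere allophone [n].

[n], [n̥], [n]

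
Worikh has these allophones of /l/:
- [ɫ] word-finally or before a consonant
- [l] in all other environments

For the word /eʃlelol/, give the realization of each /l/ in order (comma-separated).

Occurrence 1 (position 3): no conditioning environment matches → elsewhere allophone [l].
Occurrence 2 (position 5): no conditioning environment matches → elsewhere allophone [l].
Occurrence 3 (position 7): word-finally or before a consonant → [ɫ].

[l], [l], [ɫ]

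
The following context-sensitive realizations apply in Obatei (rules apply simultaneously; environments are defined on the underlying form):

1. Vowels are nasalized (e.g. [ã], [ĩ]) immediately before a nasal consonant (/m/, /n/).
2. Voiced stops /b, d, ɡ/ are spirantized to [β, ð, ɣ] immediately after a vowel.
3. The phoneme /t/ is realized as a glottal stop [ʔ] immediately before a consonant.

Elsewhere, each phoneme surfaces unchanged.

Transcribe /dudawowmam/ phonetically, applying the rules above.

[duðawowmãm]

/d/ (word-initial): rule 2 targets it, but not immediately after a vowel → unchanged [d].
/u/ (between /d/ and /d/) fails the environment for rule 1, so it stays [u].
/d/ (between /u/ and /a/) occurs immediately after a vowel → [ð] by rule 2.
/a/ (between /d/ and /w/) is in the target of rule 1 but the environment (before a nasal consonant) is not met → [a].
/w/ stays [w].
/o/ (between /w/ and /w/) fails the environment for rule 1, so it stays [o].
/w/ (between /o/ and /m/): no rule targets it → [w].
/m/ — not in any rule's target class → [m].
Rule 1 applies to /a/ (between /m/ and /m/: before a nasal consonant) → [ã].
/m/ stays [m].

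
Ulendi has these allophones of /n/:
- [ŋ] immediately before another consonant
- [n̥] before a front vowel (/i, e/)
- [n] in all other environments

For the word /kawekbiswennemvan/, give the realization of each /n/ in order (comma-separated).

Occurrence 1 (position 11): immediately before another consonant → [ŋ].
Occurrence 2 (position 12): before a front vowel (/i, e/) → [n̥].
Occurrence 3 (position 17): no conditioning environment matches → elsewhere allophone [n].

[ŋ], [n̥], [n]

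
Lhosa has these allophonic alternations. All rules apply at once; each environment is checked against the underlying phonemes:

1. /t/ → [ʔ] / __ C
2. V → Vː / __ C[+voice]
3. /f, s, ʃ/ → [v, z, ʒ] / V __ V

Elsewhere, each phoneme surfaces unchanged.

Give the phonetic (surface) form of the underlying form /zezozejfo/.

[zeːzoːzeːjfo]

/z/ — not in any rule's target class → [z].
/e/ (between /z/ and /z/): before a voiced consonant, so rule 2 applies → [eː].
/z/ (between /e/ and /o/) is unaffected → [z].
/o/ meets the environment for rule 2 (before a voiced consonant) → [oː].
/z/ stays [z].
/e/ (between /z/ and /j/) occurs before a voiced consonant → [eː] by rule 2.
/j/ (between /e/ and /f/): no rule targets it → [j].
/f/ (between /j/ and /o/) fails the environment for rule 3, so it stays [f].
/o/ — word-final; rule 2 does not apply here → [o].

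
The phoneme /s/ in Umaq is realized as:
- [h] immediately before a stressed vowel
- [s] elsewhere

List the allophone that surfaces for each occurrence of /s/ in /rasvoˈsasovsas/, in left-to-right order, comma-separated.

[s], [h], [s], [s], [s]

Occurrence 1 (position 3): no conditioning environment matches → elsewhere allophone [s].
Occurrence 2 (position 6): immediately before a stressed vowel → [h].
Occurrence 3 (position 8): no conditioning environment matches → elsewhere allophone [s].
Occurrence 4 (position 11): no conditioning environment matches → elsewhere allophone [s].
Occurrence 5 (position 13): no conditioning environment matches → elsewhere allophone [s].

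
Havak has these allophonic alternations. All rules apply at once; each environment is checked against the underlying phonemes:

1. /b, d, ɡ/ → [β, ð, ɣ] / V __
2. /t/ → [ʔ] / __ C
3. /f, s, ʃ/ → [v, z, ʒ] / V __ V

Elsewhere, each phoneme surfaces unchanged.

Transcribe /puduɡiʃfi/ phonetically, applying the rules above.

[puðuɣiʃfi]

/p/ (word-initial) is unaffected → [p].
/u/ (between /p/ and /d/): no rule targets it → [u].
Rule 1 applies to /d/ (between /u/ and /u/: immediately after a vowel) → [ð].
/u/ — not in any rule's target class → [u].
/ɡ/ (between /u/ and /i/) occurs immediately after a vowel → [ɣ] by rule 1.
/i/ (between /ɡ/ and /ʃ/): no rule targets it → [i].
/ʃ/ — between /i/ and /f/; rule 3 does not apply here → [ʃ].
/f/ (between /ʃ/ and /i/): rule 3 targets it, but not between two vowels → unchanged [f].
/i/ stays [i].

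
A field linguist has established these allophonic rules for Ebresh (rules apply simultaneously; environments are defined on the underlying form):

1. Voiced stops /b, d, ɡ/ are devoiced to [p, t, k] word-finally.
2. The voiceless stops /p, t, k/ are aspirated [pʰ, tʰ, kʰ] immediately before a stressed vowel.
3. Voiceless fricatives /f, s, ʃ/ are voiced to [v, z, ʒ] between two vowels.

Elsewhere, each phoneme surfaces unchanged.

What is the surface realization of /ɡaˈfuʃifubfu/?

/ɡ/ (word-initial) fails the environment for rule 1, so it stays [ɡ].
/a/ (between /ɡ/ and /f/): no rule targets it → [a].
/f/ — between /a/ and /u/, between two vowels — surfaces as [v] (rule 3).
/u/ (between /f/ and /ʃ/) is unaffected → [u].
/ʃ/ — between /u/ and /i/, between two vowels — surfaces as [ʒ] (rule 3).
/i/ stays [i].
/f/ (between /i/ and /u/) occurs between two vowels → [v] by rule 3.
/u/ (between /f/ and /b/): no rule targets it → [u].
/b/ (between /u/ and /f/) is in the target of rule 1 but the environment (word-finally) is not met → [b].
/f/ — between /b/ and /u/; rule 3 does not apply here → [f].
/u/ (word-final) is unaffected → [u].

[ɡaˈvuʒivubfu]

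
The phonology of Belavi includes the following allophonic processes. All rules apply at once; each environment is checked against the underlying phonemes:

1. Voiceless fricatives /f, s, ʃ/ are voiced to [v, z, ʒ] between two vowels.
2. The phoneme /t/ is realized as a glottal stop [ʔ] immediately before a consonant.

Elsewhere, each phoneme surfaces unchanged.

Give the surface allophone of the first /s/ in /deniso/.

[z]

/s/ meets the environment for rule 1 (between two vowels) → [z].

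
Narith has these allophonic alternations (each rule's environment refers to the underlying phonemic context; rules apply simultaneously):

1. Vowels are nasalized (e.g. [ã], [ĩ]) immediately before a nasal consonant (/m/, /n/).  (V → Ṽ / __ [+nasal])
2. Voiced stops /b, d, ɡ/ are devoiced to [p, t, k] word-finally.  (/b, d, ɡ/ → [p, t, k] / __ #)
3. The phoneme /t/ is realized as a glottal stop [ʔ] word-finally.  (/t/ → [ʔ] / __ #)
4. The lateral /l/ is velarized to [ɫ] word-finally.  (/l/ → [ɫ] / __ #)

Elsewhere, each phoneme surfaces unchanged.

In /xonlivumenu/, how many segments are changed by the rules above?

Segments that undergo a rule: /o/ → [õ] (rule 1); /u/ → [ũ] (rule 1); /e/ → [ẽ] (rule 1).
All other segments surface unchanged.

3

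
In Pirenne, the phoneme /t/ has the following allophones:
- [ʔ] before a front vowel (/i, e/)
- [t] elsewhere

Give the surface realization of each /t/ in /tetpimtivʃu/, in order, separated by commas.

Occurrence 1 (position 1): before a front vowel (/i, e/) → [ʔ].
Occurrence 2 (position 3): no conditioning environment matches → elsewhere allophone [t].
Occurrence 3 (position 7): before a front vowel (/i, e/) → [ʔ].

[ʔ], [t], [ʔ]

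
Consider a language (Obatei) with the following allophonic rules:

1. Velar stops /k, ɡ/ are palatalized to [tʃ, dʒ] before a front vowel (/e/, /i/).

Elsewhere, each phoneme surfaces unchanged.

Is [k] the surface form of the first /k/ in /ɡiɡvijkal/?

Yes

/k/ (between /j/ and /a/) is in the target of rule 1 but the environment (before a front vowel) is not met → [k].
The actual realization is [k], which matches [k].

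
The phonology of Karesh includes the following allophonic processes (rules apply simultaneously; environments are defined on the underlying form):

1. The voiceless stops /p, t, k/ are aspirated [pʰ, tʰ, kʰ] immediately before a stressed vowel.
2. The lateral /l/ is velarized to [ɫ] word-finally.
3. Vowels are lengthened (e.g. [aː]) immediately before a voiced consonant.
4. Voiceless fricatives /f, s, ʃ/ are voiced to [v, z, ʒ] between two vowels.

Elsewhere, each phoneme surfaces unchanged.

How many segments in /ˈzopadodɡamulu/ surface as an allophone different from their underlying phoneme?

4

Segments that undergo a rule: /a/ → [aː] (rule 3); /o/ → [oː] (rule 3); /a/ → [aː] (rule 3); /u/ → [uː] (rule 3).
All other segments surface unchanged.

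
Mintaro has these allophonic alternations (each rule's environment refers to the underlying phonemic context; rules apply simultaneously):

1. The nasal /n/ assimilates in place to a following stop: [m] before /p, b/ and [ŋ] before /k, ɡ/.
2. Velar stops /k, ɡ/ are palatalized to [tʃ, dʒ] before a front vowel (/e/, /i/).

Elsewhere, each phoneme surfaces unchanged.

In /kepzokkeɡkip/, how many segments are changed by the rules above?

Segments that undergo a rule: /k/ → [tʃ] (rule 2); /k/ → [tʃ] (rule 2); /k/ → [tʃ] (rule 2).
All other segments surface unchanged.

3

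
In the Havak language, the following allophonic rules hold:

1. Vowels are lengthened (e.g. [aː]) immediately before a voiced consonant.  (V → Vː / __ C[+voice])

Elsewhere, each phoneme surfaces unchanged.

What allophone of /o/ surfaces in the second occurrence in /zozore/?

/o/ — between /z/ and /r/, before a voiced consonant — surfaces as [oː] (rule 1).

[oː]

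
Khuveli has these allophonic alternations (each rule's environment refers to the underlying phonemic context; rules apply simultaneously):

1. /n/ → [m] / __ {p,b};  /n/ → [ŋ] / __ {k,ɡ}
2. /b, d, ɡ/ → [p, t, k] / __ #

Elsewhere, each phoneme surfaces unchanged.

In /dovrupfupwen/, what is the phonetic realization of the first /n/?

/n/ (word-final): rule 1 targets it, but not before a labial or velar stop → unchanged [n].

[n]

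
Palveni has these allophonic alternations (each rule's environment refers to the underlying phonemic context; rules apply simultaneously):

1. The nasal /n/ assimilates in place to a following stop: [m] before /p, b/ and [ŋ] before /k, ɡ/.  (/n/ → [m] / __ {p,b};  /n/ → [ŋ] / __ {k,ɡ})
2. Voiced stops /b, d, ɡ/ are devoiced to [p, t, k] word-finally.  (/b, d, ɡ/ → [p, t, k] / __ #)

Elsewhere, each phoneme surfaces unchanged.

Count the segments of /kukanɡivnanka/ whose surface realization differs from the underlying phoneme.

2

Segments that undergo a rule: /n/ → [ŋ] (rule 1); /n/ → [ŋ] (rule 1).
All other segments surface unchanged.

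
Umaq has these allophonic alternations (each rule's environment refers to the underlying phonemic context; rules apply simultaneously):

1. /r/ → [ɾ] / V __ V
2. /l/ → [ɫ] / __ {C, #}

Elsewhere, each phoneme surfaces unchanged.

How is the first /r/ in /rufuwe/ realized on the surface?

/r/ (word-initial): rule 1 targets it, but not between two vowels → unchanged [r].

[r]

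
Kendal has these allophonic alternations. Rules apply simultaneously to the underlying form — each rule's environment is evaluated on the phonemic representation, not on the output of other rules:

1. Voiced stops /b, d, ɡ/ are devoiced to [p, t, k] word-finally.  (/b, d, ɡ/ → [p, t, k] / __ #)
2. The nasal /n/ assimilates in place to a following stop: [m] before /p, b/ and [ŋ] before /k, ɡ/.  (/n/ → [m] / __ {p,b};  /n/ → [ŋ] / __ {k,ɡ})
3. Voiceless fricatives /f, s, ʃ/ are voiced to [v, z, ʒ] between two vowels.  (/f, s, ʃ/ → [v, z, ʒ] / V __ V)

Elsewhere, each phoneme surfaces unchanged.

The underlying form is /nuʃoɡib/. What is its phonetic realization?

[nuʒoɡip]

/n/ (word-initial) is in the target of rule 2 but the environment (before a labial or velar stop) is not met → [n].
/u/ — not in any rule's target class → [u].
/ʃ/ (between /u/ and /o/) occurs between two vowels → [ʒ] by rule 3.
/o/ stays [o].
/ɡ/ (between /o/ and /i/) is in the target of rule 1 but the environment (word-finally) is not met → [ɡ].
/i/ — not in any rule's target class → [i].
/b/ (word-final) occurs word-finally → [p] by rule 1.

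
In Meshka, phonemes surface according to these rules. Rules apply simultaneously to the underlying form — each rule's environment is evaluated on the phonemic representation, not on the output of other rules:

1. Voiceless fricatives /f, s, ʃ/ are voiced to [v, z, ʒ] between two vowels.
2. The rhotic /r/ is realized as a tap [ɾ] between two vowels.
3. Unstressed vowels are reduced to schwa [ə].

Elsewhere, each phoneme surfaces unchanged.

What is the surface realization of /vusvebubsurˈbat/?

/v/ (word-initial): no rule targets it → [v].
/u/ — between /v/ and /s/, in an unstressed syllable — surfaces as [ə] (rule 3).
/s/ — between /u/ and /v/; rule 1 does not apply here → [s].
/v/ stays [v].
Rule 3 applies to /e/ (between /v/ and /b/: in an unstressed syllable) → [ə].
/b/ stays [b].
Rule 3 applies to /u/ (between /b/ and /b/: in an unstressed syllable) → [ə].
/b/ (between /u/ and /s/) is unaffected → [b].
/s/ — between /b/ and /u/; rule 1 does not apply here → [s].
/u/ — between /s/ and /r/, in an unstressed syllable — surfaces as [ə] (rule 3).
/r/ — between /u/ and /b/; rule 2 does not apply here → [r].
/b/ stays [b].
/a/ (between /b/ and /t/) fails the environment for rule 3, so it stays [a].
/t/ (word-final): no rule targets it → [t].

[vəsvəbəbsərˈbat]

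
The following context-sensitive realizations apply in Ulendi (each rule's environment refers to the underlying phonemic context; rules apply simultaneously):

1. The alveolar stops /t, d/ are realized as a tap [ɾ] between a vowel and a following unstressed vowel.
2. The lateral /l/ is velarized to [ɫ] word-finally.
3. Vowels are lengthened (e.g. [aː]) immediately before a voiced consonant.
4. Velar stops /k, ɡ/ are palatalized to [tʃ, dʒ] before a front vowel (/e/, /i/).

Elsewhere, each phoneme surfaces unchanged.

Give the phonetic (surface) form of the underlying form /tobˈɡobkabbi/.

[toːbˈɡoːbkaːbbi]

/t/ (word-initial) fails the environment for rule 1, so it stays [t].
/o/ meets the environment for rule 3 (before a voiced consonant) → [oː].
/ɡ/ (between /b/ and /o/): rule 4 targets it, but not before a front vowel → unchanged [ɡ].
/o/ — between /ɡ/ and /b/, before a voiced consonant — surfaces as [oː] (rule 3).
/k/ (between /b/ and /a/) fails the environment for rule 4, so it stays [k].
/a/ (between /k/ and /b/) occurs before a voiced consonant → [aː] by rule 3.
/i/ (word-final): rule 3 targets it, but not before a voiced consonant → unchanged [i].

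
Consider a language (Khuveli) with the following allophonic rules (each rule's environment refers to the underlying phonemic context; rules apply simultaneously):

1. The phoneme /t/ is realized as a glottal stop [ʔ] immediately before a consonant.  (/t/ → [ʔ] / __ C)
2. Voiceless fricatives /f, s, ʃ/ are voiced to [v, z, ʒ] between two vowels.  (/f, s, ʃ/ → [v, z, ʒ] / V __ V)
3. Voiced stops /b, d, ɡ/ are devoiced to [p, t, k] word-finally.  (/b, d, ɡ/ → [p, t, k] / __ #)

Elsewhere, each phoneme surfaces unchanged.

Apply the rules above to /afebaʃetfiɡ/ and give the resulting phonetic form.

[avebaʒeʔfik]

/f/ (between /a/ and /e/): between two vowels, so rule 2 applies → [v].
/b/ (between /e/ and /a/): rule 3 targets it, but not word-finally → unchanged [b].
/ʃ/ (between /a/ and /e/): between two vowels, so rule 2 applies → [ʒ].
/t/ (between /e/ and /f/): immediately before a consonant, so rule 1 applies → [ʔ].
/f/ (between /t/ and /i/) fails the environment for rule 2, so it stays [f].
/ɡ/ — word-final, word-finally — surfaces as [k] (rule 3).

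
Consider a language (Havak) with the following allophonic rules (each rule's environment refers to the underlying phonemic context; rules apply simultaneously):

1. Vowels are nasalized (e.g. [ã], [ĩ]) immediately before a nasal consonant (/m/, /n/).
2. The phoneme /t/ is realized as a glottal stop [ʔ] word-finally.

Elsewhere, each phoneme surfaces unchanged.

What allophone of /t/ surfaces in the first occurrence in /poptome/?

[t]

/t/ (between /p/ and /o/) fails the environment for rule 2, so it stays [t].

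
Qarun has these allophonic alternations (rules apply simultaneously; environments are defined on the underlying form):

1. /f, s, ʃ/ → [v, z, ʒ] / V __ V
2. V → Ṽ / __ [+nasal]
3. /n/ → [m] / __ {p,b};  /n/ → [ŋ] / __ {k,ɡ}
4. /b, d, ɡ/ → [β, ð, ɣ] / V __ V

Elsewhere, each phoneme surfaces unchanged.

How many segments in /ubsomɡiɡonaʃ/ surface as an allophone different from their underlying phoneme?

3

Segments that undergo a rule: /o/ → [õ] (rule 2); /ɡ/ → [ɣ] (rule 4); /o/ → [õ] (rule 2).
All other segments surface unchanged.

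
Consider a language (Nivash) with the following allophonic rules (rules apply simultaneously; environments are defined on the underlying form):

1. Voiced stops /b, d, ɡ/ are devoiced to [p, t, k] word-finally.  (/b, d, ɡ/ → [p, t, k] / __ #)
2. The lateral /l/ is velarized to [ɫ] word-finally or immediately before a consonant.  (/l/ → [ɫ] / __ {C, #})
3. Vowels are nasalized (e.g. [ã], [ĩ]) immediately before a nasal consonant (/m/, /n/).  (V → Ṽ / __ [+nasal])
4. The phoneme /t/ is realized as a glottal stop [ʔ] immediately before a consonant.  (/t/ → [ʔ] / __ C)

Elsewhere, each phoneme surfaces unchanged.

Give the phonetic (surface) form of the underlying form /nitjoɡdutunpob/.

/i/ (between /n/ and /t/): rule 3 targets it, but not before a nasal consonant → unchanged [i].
/t/ (between /i/ and /j/) occurs immediately before a consonant → [ʔ] by rule 4.
/o/ — between /j/ and /ɡ/; rule 3 does not apply here → [o].
/ɡ/ (between /o/ and /d/) fails the environment for rule 1, so it stays [ɡ].
/d/ (between /ɡ/ and /u/): rule 1 targets it, but not word-finally → unchanged [d].
/u/ (between /d/ and /t/) fails the environment for rule 3, so it stays [u].
/t/ (between /u/ and /u/): rule 4 targets it, but not immediately before a consonant → unchanged [t].
/u/ (between /t/ and /n/) occurs before a nasal consonant → [ũ] by rule 3.
/o/ (between /p/ and /b/) fails the environment for rule 3, so it stays [o].
/b/ — word-final, word-finally — surfaces as [p] (rule 1).

[niʔjoɡdutũnpop]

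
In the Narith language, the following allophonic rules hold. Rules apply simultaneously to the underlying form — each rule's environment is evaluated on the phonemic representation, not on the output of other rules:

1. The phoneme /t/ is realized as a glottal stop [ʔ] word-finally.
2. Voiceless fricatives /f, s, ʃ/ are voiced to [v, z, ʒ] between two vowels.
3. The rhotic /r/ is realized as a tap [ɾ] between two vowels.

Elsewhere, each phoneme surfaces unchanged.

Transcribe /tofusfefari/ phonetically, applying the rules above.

[tovusfevaɾi]

/t/ — word-initial; rule 1 does not apply here → [t].
/o/ (between /t/ and /f/): no rule targets it → [o].
/f/ meets the environment for rule 2 (between two vowels) → [v].
/u/ (between /f/ and /s/): no rule targets it → [u].
/s/ (between /u/ and /f/) is in the target of rule 2 but the environment (between two vowels) is not met → [s].
/f/ — between /s/ and /e/; rule 2 does not apply here → [f].
/e/ stays [e].
Rule 2 applies to /f/ (between /e/ and /a/: between two vowels) → [v].
/a/ (between /f/ and /r/) is unaffected → [a].
/r/ (between /a/ and /i/) occurs between two vowels → [ɾ] by rule 3.
/i/ stays [i].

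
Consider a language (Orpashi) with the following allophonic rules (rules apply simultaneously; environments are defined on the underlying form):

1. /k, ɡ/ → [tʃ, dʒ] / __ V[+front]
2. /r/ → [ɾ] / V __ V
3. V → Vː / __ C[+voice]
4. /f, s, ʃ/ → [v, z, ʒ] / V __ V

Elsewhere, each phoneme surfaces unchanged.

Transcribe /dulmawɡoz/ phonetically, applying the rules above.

/d/ stays [d].
/u/ (between /d/ and /l/) occurs before a voiced consonant → [uː] by rule 3.
/l/ (between /u/ and /m/): no rule targets it → [l].
/m/ — not in any rule's target class → [m].
/a/ (between /m/ and /w/) occurs before a voiced consonant → [aː] by rule 3.
/w/ (between /a/ and /ɡ/) is unaffected → [w].
/ɡ/ — between /w/ and /o/; rule 1 does not apply here → [ɡ].
/o/ meets the environment for rule 3 (before a voiced consonant) → [oː].
/z/ (word-final): no rule targets it → [z].

[duːlmaːwɡoːz]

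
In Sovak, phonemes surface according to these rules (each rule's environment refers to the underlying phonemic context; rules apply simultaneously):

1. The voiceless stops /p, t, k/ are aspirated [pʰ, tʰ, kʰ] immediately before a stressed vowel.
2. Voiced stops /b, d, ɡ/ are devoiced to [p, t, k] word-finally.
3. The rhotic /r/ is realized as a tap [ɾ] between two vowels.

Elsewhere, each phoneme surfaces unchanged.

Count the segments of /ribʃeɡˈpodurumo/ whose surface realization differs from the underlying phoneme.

Segments that undergo a rule: /p/ → [pʰ] (rule 1); /r/ → [ɾ] (rule 3).
All other segments surface unchanged.

2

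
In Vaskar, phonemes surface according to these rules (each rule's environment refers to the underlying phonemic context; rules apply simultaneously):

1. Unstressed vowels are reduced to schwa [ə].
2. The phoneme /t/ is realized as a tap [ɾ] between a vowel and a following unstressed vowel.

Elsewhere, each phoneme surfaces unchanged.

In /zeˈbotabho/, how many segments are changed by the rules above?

4

Segments that undergo a rule: /e/ → [ə] (rule 1); /t/ → [ɾ] (rule 2); /a/ → [ə] (rule 1); /o/ → [ə] (rule 1).
All other segments surface unchanged.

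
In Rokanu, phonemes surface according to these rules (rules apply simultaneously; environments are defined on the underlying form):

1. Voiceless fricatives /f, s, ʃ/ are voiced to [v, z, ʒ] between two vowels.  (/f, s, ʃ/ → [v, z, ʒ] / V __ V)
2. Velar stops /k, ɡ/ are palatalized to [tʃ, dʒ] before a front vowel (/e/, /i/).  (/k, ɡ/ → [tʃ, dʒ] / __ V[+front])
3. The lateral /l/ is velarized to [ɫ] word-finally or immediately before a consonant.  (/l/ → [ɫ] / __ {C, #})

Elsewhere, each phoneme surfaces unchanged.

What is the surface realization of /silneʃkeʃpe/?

[siɫneʃtʃeʃpe]

/s/ (word-initial) fails the environment for rule 1, so it stays [s].
/l/ (between /i/ and /n/) occurs word-finally or immediately before a consonant → [ɫ] by rule 3.
/ʃ/ (between /e/ and /k/) is in the target of rule 1 but the environment (between two vowels) is not met → [ʃ].
/k/ meets the environment for rule 2 (before a front vowel) → [tʃ].
/ʃ/ (between /e/ and /p/) fails the environment for rule 1, so it stays [ʃ].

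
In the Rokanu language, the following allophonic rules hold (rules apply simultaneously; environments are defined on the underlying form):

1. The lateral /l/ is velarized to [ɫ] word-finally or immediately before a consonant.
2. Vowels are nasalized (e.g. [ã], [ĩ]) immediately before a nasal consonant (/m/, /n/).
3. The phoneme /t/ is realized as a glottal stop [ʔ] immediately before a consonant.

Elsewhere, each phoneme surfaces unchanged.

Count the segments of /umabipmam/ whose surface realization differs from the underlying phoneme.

Segments that undergo a rule: /u/ → [ũ] (rule 2); /a/ → [ã] (rule 2).
All other segments surface unchanged.

2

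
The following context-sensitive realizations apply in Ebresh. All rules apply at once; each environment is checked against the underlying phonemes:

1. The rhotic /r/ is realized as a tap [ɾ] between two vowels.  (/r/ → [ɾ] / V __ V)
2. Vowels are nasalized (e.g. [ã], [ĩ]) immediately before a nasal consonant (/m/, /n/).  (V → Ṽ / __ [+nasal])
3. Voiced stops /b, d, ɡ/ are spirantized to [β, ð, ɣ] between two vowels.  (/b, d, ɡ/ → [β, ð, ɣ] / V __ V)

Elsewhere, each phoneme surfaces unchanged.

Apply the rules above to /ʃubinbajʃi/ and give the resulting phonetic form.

[ʃuβĩnbajʃi]

/ʃ/ (word-initial): no rule targets it → [ʃ].
/u/ — between /ʃ/ and /b/; rule 2 does not apply here → [u].
/b/ — between /u/ and /i/, between two vowels — surfaces as [β] (rule 3).
/i/ meets the environment for rule 2 (before a nasal consonant) → [ĩ].
/n/ (between /i/ and /b/) is unaffected → [n].
/b/ (between /n/ and /a/) fails the environment for rule 3, so it stays [b].
/a/ (between /b/ and /j/) fails the environment for rule 2, so it stays [a].
/j/ (between /a/ and /ʃ/) is unaffected → [j].
/ʃ/ stays [ʃ].
/i/ (word-final): rule 2 targets it, but not before a nasal consonant → unchanged [i].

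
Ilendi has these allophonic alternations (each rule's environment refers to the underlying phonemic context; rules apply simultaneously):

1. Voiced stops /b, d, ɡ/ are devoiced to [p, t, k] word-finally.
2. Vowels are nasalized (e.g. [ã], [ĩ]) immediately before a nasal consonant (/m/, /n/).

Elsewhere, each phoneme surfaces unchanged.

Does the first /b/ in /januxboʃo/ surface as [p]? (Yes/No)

No

/b/ — between /x/ and /o/; rule 1 does not apply here → [b].
The actual realization is [b], not [p].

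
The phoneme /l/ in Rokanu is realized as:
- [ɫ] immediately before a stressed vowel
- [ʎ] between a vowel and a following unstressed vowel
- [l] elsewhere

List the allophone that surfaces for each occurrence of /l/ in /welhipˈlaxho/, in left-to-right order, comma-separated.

Occurrence 1 (position 3): no conditioning environment matches → elsewhere allophone [l].
Occurrence 2 (position 7): immediately before a stressed vowel → [ɫ].

[l], [ɫ]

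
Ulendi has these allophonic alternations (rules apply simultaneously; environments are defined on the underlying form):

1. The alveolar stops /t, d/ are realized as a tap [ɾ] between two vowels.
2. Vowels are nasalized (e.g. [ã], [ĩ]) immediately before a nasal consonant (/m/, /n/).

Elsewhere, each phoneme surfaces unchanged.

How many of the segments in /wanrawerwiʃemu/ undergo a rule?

Segments that undergo a rule: /a/ → [ã] (rule 2); /e/ → [ẽ] (rule 2).
All other segments surface unchanged.

2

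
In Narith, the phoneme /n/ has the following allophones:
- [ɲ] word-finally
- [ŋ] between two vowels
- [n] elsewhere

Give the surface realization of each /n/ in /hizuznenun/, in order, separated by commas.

[n], [ŋ], [ɲ]

Occurrence 1 (position 6): no conditioning environment matches → elsewhere allophone [n].
Occurrence 2 (position 8): between two vowels → [ŋ].
Occurrence 3 (position 10): word-finally → [ɲ].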